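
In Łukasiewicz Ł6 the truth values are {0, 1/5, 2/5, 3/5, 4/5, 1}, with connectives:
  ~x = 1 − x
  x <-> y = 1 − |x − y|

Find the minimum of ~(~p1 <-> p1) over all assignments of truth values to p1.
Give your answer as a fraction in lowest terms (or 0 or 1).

Take p1 = 2/5:
~p1 = ~2/5 = 3/5
~p1 <-> p1 = 3/5 <-> 2/5 = 4/5
~(~p1 <-> p1) = ~4/5 = 1/5
No assignment yields a value below 1/5, so this is the minimum.

1/5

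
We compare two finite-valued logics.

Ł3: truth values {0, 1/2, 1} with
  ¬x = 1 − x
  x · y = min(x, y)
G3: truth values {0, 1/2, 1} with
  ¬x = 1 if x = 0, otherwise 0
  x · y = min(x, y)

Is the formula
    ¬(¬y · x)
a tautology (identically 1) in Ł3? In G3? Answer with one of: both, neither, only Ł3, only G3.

neither

In Ł3: at x = 1/2, y = 0 the value is 1/2 — not a tautology.
In G3: at x = 1/2, y = 0 the value is 0 — not a tautology.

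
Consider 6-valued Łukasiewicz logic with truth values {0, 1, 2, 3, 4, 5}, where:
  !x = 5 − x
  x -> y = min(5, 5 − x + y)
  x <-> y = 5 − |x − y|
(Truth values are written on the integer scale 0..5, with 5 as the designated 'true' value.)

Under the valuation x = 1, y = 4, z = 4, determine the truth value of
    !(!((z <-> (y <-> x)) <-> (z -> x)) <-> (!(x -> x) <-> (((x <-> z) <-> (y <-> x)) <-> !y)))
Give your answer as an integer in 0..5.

y <-> x = 4 <-> 1 = 2
z <-> (y <-> x) = 4 <-> 2 = 3
z -> x = 4 -> 1 = 2
(z <-> (y <-> x)) <-> (z -> x) = 3 <-> 2 = 4
!((z <-> (y <-> x)) <-> (z -> x)) = !4 = 1
x -> x = 1 -> 1 = 5
!(x -> x) = !5 = 0
x <-> z = 1 <-> 4 = 2
y <-> x = 4 <-> 1 = 2
(x <-> z) <-> (y <-> x) = 2 <-> 2 = 5
!y = !4 = 1
((x <-> z) <-> (y <-> x)) <-> !y = 5 <-> 1 = 1
!(x -> x) <-> (((x <-> z) <-> (y <-> x)) <-> !y) = 0 <-> 1 = 4
!((z <-> (y <-> x)) <-> (z -> x)) <-> (!(x -> x) <-> (((x <-> z) <-> (y <-> x)) <-> !y)) = 1 <-> 4 = 2
!(!((z <-> (y <-> x)) <-> (z -> x)) <-> (!(x -> x) <-> (((x <-> z) <-> (y <-> x)) <-> !y))) = !2 = 3

3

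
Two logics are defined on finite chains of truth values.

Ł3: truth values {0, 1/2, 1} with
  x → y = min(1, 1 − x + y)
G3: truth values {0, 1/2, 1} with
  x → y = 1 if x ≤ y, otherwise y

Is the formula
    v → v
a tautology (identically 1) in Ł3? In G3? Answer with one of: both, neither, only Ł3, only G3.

In Ł3: every assignment gives 1 — tautology.
In G3: every assignment gives 1 — tautology.

both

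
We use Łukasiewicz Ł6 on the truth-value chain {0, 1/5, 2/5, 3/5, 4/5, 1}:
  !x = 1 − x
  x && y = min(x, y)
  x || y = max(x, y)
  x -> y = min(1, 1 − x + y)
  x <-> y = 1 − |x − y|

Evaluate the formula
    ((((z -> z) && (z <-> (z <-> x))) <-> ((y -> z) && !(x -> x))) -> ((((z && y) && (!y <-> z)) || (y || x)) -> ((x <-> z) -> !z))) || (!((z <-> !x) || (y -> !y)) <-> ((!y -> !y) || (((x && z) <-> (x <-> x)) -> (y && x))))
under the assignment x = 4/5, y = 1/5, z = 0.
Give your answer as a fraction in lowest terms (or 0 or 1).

1

z -> z = 0 -> 0 = 1
z <-> x = 0 <-> 4/5 = 1/5
z <-> (z <-> x) = 0 <-> 1/5 = 4/5
(z -> z) && (z <-> (z <-> x)) = 1 && 4/5 = 4/5
y -> z = 1/5 -> 0 = 4/5
x -> x = 4/5 -> 4/5 = 1
!(x -> x) = !1 = 0
(y -> z) && !(x -> x) = 4/5 && 0 = 0
((z -> z) && (z <-> (z <-> x))) <-> ((y -> z) && !(x -> x)) = 4/5 <-> 0 = 1/5
z && y = 0 && 1/5 = 0
!y = !1/5 = 4/5
!y <-> z = 4/5 <-> 0 = 1/5
(z && y) && (!y <-> z) = 0 && 1/5 = 0
y || x = 1/5 || 4/5 = 4/5
((z && y) && (!y <-> z)) || (y || x) = 0 || 4/5 = 4/5
x <-> z = 4/5 <-> 0 = 1/5
!z = !0 = 1
(x <-> z) -> !z = 1/5 -> 1 = 1
(((z && y) && (!y <-> z)) || (y || x)) -> ((x <-> z) -> !z) = 4/5 -> 1 = 1
(((z -> z) && (z <-> (z <-> x))) <-> ((y -> z) && !(x -> x))) -> ((((z && y) && (!y <-> z)) || (y || x)) -> ((x <-> z) -> !z)) = 1/5 -> 1 = 1
!x = !4/5 = 1/5
z <-> !x = 0 <-> 1/5 = 4/5
!y = !1/5 = 4/5
y -> !y = 1/5 -> 4/5 = 1
(z <-> !x) || (y -> !y) = 4/5 || 1 = 1
!((z <-> !x) || (y -> !y)) = !1 = 0
!y = !1/5 = 4/5
!y = !1/5 = 4/5
!y -> !y = 4/5 -> 4/5 = 1
x && z = 4/5 && 0 = 0
x <-> x = 4/5 <-> 4/5 = 1
(x && z) <-> (x <-> x) = 0 <-> 1 = 0
y && x = 1/5 && 4/5 = 1/5
((x && z) <-> (x <-> x)) -> (y && x) = 0 -> 1/5 = 1
(!y -> !y) || (((x && z) <-> (x <-> x)) -> (y && x)) = 1 || 1 = 1
!((z <-> !x) || (y -> !y)) <-> ((!y -> !y) || (((x && z) <-> (x <-> x)) -> (y && x))) = 0 <-> 1 = 0
((((z -> z) && (z <-> (z <-> x))) <-> ((y -> z) && !(x -> x))) -> ((((z && y) && (!y <-> z)) || (y || x)) -> ((x <-> z) -> !z))) || (!((z <-> !x) || (y -> !y)) <-> ((!y -> !y) || (((x && z) <-> (x <-> x)) -> (y && x)))) = 1 || 0 = 1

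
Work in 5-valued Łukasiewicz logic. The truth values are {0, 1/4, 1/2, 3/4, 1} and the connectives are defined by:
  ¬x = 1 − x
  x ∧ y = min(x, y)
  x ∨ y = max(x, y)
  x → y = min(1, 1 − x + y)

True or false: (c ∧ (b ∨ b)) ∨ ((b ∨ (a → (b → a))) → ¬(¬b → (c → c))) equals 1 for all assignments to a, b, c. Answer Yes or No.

Counterexample: take a = 0, b = 0, c = 0.
b ∨ b = 0 ∨ 0 = 0
c ∧ (b ∨ b) = 0 ∧ 0 = 0
b → a = 0 → 0 = 1
a → (b → a) = 0 → 1 = 1
b ∨ (a → (b → a)) = 0 ∨ 1 = 1
¬b = ¬0 = 1
c → c = 0 → 0 = 1
¬b → (c → c) = 1 → 1 = 1
¬(¬b → (c → c)) = ¬1 = 0
(b ∨ (a → (b → a))) → ¬(¬b → (c → c)) = 1 → 0 = 0
(c ∧ (b ∨ b)) ∨ ((b ∨ (a → (b → a))) → ¬(¬b → (c → c))) = 0 ∨ 0 = 0
This gives 0 ≠ 1.

No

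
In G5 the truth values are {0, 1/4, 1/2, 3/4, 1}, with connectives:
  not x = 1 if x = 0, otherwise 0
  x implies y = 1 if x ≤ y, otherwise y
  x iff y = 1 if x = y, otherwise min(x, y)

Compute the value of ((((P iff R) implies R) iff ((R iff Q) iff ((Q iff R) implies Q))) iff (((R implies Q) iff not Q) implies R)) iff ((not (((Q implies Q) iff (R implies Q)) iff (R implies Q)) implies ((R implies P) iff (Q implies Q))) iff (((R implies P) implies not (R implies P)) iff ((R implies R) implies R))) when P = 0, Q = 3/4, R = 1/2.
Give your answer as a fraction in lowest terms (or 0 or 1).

1

P iff R = 0 iff 1/2 = 0
(P iff R) implies R = 0 implies 1/2 = 1
R iff Q = 1/2 iff 3/4 = 1/2
Q iff R = 3/4 iff 1/2 = 1/2
(Q iff R) implies Q = 1/2 implies 3/4 = 1
(R iff Q) iff ((Q iff R) implies Q) = 1/2 iff 1 = 1/2
((P iff R) implies R) iff ((R iff Q) iff ((Q iff R) implies Q)) = 1 iff 1/2 = 1/2
R implies Q = 1/2 implies 3/4 = 1
not Q = not 3/4 = 0
(R implies Q) iff not Q = 1 iff 0 = 0
((R implies Q) iff not Q) implies R = 0 implies 1/2 = 1
(((P iff R) implies R) iff ((R iff Q) iff ((Q iff R) implies Q))) iff (((R implies Q) iff not Q) implies R) = 1/2 iff 1 = 1/2
Q implies Q = 3/4 implies 3/4 = 1
R implies Q = 1/2 implies 3/4 = 1
(Q implies Q) iff (R implies Q) = 1 iff 1 = 1
R implies Q = 1/2 implies 3/4 = 1
((Q implies Q) iff (R implies Q)) iff (R implies Q) = 1 iff 1 = 1
not (((Q implies Q) iff (R implies Q)) iff (R implies Q)) = not 1 = 0
R implies P = 1/2 implies 0 = 0
Q implies Q = 3/4 implies 3/4 = 1
(R implies P) iff (Q implies Q) = 0 iff 1 = 0
not (((Q implies Q) iff (R implies Q)) iff (R implies Q)) implies ((R implies P) iff (Q implies Q)) = 0 implies 0 = 1
R implies P = 1/2 implies 0 = 0
R implies P = 1/2 implies 0 = 0
not (R implies P) = not 0 = 1
(R implies P) implies not (R implies P) = 0 implies 1 = 1
R implies R = 1/2 implies 1/2 = 1
(R implies R) implies R = 1 implies 1/2 = 1/2
((R implies P) implies not (R implies P)) iff ((R implies R) implies R) = 1 iff 1/2 = 1/2
(not (((Q implies Q) iff (R implies Q)) iff (R implies Q)) implies ((R implies P) iff (Q implies Q))) iff (((R implies P) implies not (R implies P)) iff ((R implies R) implies R)) = 1 iff 1/2 = 1/2
((((P iff R) implies R) iff ((R iff Q) iff ((Q iff R) implies Q))) iff (((R implies Q) iff not Q) implies R)) iff ((not (((Q implies Q) iff (R implies Q)) iff (R implies Q)) implies ((R implies P) iff (Q implies Q))) iff (((R implies P) implies not (R implies P)) iff ((R implies R) implies R))) = 1/2 iff 1/2 = 1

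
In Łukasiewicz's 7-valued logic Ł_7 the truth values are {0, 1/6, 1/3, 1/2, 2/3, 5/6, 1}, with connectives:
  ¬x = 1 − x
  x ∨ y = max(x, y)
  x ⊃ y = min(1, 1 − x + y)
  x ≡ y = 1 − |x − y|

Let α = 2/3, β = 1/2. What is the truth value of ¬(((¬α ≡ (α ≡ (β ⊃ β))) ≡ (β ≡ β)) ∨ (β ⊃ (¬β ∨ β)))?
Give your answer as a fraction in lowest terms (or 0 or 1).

0

¬α = ¬2/3 = 1/3
β ⊃ β = 1/2 ⊃ 1/2 = 1
α ≡ (β ⊃ β) = 2/3 ≡ 1 = 2/3
¬α ≡ (α ≡ (β ⊃ β)) = 1/3 ≡ 2/3 = 2/3
β ≡ β = 1/2 ≡ 1/2 = 1
(¬α ≡ (α ≡ (β ⊃ β))) ≡ (β ≡ β) = 2/3 ≡ 1 = 2/3
¬β = ¬1/2 = 1/2
¬β ∨ β = 1/2 ∨ 1/2 = 1/2
β ⊃ (¬β ∨ β) = 1/2 ⊃ 1/2 = 1
((¬α ≡ (α ≡ (β ⊃ β))) ≡ (β ≡ β)) ∨ (β ⊃ (¬β ∨ β)) = 2/3 ∨ 1 = 1
¬(((¬α ≡ (α ≡ (β ⊃ β))) ≡ (β ≡ β)) ∨ (β ⊃ (¬β ∨ β))) = ¬1 = 0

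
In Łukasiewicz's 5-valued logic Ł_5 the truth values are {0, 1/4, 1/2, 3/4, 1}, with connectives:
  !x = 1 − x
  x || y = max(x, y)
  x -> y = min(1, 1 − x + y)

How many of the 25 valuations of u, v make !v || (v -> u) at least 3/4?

value 1: 15 assignments (counts)
value 3/4: 4 assignments (counts)
value 1/2: 3 assignments
value 1/4: 2 assignments
value 0: 1 assignment
So 19 of the 25 assignments meet the threshold.

19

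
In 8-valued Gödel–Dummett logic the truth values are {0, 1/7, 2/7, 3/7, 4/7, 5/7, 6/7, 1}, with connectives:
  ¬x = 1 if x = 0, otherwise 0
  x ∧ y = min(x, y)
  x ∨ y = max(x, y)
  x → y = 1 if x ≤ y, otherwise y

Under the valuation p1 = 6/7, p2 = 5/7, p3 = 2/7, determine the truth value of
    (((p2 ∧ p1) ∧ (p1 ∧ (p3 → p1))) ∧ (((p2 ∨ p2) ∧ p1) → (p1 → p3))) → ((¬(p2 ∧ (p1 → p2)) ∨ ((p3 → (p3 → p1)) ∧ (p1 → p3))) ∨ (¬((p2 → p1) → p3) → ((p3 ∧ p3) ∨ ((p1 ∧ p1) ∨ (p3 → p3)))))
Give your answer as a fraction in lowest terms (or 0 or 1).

1

p2 ∧ p1 = 5/7 ∧ 6/7 = 5/7
p3 → p1 = 2/7 → 6/7 = 1
p1 ∧ (p3 → p1) = 6/7 ∧ 1 = 6/7
(p2 ∧ p1) ∧ (p1 ∧ (p3 → p1)) = 5/7 ∧ 6/7 = 5/7
p2 ∨ p2 = 5/7 ∨ 5/7 = 5/7
(p2 ∨ p2) ∧ p1 = 5/7 ∧ 6/7 = 5/7
p1 → p3 = 6/7 → 2/7 = 2/7
((p2 ∨ p2) ∧ p1) → (p1 → p3) = 5/7 → 2/7 = 2/7
((p2 ∧ p1) ∧ (p1 ∧ (p3 → p1))) ∧ (((p2 ∨ p2) ∧ p1) → (p1 → p3)) = 5/7 ∧ 2/7 = 2/7
p1 → p2 = 6/7 → 5/7 = 5/7
p2 ∧ (p1 → p2) = 5/7 ∧ 5/7 = 5/7
¬(p2 ∧ (p1 → p2)) = ¬5/7 = 0
p3 → p1 = 2/7 → 6/7 = 1
p3 → (p3 → p1) = 2/7 → 1 = 1
p1 → p3 = 6/7 → 2/7 = 2/7
(p3 → (p3 → p1)) ∧ (p1 → p3) = 1 ∧ 2/7 = 2/7
¬(p2 ∧ (p1 → p2)) ∨ ((p3 → (p3 → p1)) ∧ (p1 → p3)) = 0 ∨ 2/7 = 2/7
p2 → p1 = 5/7 → 6/7 = 1
(p2 → p1) → p3 = 1 → 2/7 = 2/7
¬((p2 → p1) → p3) = ¬2/7 = 0
p3 ∧ p3 = 2/7 ∧ 2/7 = 2/7
p1 ∧ p1 = 6/7 ∧ 6/7 = 6/7
p3 → p3 = 2/7 → 2/7 = 1
(p1 ∧ p1) ∨ (p3 → p3) = 6/7 ∨ 1 = 1
(p3 ∧ p3) ∨ ((p1 ∧ p1) ∨ (p3 → p3)) = 2/7 ∨ 1 = 1
¬((p2 → p1) → p3) → ((p3 ∧ p3) ∨ ((p1 ∧ p1) ∨ (p3 → p3))) = 0 → 1 = 1
(¬(p2 ∧ (p1 → p2)) ∨ ((p3 → (p3 → p1)) ∧ (p1 → p3))) ∨ (¬((p2 → p1) → p3) → ((p3 ∧ p3) ∨ ((p1 ∧ p1) ∨ (p3 → p3)))) = 2/7 ∨ 1 = 1
(((p2 ∧ p1) ∧ (p1 ∧ (p3 → p1))) ∧ (((p2 ∨ p2) ∧ p1) → (p1 → p3))) → ((¬(p2 ∧ (p1 → p2)) ∨ ((p3 → (p3 → p1)) ∧ (p1 → p3))) ∨ (¬((p2 → p1) → p3) → ((p3 ∧ p3) ∨ ((p1 ∧ p1) ∨ (p3 → p3))))) = 2/7 → 1 = 1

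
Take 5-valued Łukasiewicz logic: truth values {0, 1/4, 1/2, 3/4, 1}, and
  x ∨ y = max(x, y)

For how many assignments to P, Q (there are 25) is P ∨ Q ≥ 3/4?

16

value 1: 9 assignments (counts)
value 3/4: 7 assignments (counts)
value 1/2: 5 assignments
value 1/4: 3 assignments
value 0: 1 assignment
So 16 of the 25 assignments meet the threshold.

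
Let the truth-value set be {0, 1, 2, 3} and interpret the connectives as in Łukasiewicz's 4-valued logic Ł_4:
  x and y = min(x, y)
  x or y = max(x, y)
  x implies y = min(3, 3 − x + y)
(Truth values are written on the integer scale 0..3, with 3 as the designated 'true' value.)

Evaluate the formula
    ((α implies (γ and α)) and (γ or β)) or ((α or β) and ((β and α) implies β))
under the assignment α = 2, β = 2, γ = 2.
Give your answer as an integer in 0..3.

γ and α = 2 and 2 = 2
α implies (γ and α) = 2 implies 2 = 3
γ or β = 2 or 2 = 2
(α implies (γ and α)) and (γ or β) = 3 and 2 = 2
α or β = 2 or 2 = 2
β and α = 2 and 2 = 2
(β and α) implies β = 2 implies 2 = 3
(α or β) and ((β and α) implies β) = 2 and 3 = 2
((α implies (γ and α)) and (γ or β)) or ((α or β) and ((β and α) implies β)) = 2 or 2 = 2

2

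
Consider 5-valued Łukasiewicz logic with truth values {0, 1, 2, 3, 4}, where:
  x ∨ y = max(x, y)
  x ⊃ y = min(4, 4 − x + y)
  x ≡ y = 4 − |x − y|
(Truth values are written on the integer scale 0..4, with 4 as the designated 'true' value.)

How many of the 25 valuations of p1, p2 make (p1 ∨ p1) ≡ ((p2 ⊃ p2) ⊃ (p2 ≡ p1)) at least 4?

value 4: 7 assignments (counts)
value 3: 7 assignments
value 2: 6 assignments
value 1: 3 assignments
value 0: 2 assignments
So 7 of the 25 assignments meet the threshold.

7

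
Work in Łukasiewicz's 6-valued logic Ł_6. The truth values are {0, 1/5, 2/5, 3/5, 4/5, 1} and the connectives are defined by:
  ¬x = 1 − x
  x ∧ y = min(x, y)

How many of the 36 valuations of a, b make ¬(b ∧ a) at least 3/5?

value 1: 11 assignments (counts)
value 4/5: 9 assignments (counts)
value 3/5: 7 assignments (counts)
value 2/5: 5 assignments
value 1/5: 3 assignments
value 0: 1 assignment
So 27 of the 36 assignments meet the threshold.

27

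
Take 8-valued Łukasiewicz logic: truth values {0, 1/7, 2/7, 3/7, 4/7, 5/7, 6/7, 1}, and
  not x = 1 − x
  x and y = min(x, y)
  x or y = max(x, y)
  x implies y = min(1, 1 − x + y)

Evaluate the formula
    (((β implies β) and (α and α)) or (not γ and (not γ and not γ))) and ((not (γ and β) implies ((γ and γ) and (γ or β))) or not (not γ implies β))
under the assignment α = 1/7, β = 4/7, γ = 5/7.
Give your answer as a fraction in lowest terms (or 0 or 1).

2/7

β implies β = 4/7 implies 4/7 = 1
α and α = 1/7 and 1/7 = 1/7
(β implies β) and (α and α) = 1 and 1/7 = 1/7
not γ = not 5/7 = 2/7
not γ = not 5/7 = 2/7
not γ = not 5/7 = 2/7
not γ and not γ = 2/7 and 2/7 = 2/7
not γ and (not γ and not γ) = 2/7 and 2/7 = 2/7
((β implies β) and (α and α)) or (not γ and (not γ and not γ)) = 1/7 or 2/7 = 2/7
γ and β = 5/7 and 4/7 = 4/7
not (γ and β) = not 4/7 = 3/7
γ and γ = 5/7 and 5/7 = 5/7
γ or β = 5/7 or 4/7 = 5/7
(γ and γ) and (γ or β) = 5/7 and 5/7 = 5/7
not (γ and β) implies ((γ and γ) and (γ or β)) = 3/7 implies 5/7 = 1
not γ = not 5/7 = 2/7
not γ implies β = 2/7 implies 4/7 = 1
not (not γ implies β) = not 1 = 0
(not (γ and β) implies ((γ and γ) and (γ or β))) or not (not γ implies β) = 1 or 0 = 1
(((β implies β) and (α and α)) or (not γ and (not γ and not γ))) and ((not (γ and β) implies ((γ and γ) and (γ or β))) or not (not γ implies β)) = 2/7 and 1 = 2/7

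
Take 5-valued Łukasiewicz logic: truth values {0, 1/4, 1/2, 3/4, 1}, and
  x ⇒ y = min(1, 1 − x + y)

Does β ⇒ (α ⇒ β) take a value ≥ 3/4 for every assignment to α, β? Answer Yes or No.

Yes

At α = 1/2, β = 3/4, for instance:
α ⇒ β = 1/2 ⇒ 3/4 = 1
β ⇒ (α ⇒ β) = 3/4 ⇒ 1 = 1
and checking the remaining 24 assignments likewise gives ≥ 3/4 in every case.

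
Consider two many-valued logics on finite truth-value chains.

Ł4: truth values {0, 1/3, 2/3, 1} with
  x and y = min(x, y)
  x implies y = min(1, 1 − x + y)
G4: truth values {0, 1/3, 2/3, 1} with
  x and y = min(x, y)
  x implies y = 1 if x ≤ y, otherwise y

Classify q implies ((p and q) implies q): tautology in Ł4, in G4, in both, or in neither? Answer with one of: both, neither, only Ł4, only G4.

both

In Ł4: every assignment gives 1 — tautology.
In G4: every assignment gives 1 — tautology.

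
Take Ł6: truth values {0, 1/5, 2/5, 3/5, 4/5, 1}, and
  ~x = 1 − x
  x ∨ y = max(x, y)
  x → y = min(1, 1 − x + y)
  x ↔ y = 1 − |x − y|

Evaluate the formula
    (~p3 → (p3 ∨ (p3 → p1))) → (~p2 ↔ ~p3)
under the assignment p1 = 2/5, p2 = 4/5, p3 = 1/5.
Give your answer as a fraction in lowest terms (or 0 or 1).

2/5

~p3 = ~1/5 = 4/5
p3 → p1 = 1/5 → 2/5 = 1
p3 ∨ (p3 → p1) = 1/5 ∨ 1 = 1
~p3 → (p3 ∨ (p3 → p1)) = 4/5 → 1 = 1
~p2 = ~4/5 = 1/5
~p3 = ~1/5 = 4/5
~p2 ↔ ~p3 = 1/5 ↔ 4/5 = 2/5
(~p3 → (p3 ∨ (p3 → p1))) → (~p2 ↔ ~p3) = 1 → 2/5 = 2/5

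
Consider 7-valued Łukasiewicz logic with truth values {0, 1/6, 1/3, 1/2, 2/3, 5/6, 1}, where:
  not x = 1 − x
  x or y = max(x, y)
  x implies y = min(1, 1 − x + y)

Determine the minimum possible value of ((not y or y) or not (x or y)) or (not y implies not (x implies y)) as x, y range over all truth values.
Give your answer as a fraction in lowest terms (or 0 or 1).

1/2

Take x = 0, y = 1/2:
not y = not 1/2 = 1/2
not y or y = 1/2 or 1/2 = 1/2
x or y = 0 or 1/2 = 1/2
not (x or y) = not 1/2 = 1/2
(not y or y) or not (x or y) = 1/2 or 1/2 = 1/2
not y = not 1/2 = 1/2
x implies y = 0 implies 1/2 = 1
not (x implies y) = not 1 = 0
not y implies not (x implies y) = 1/2 implies 0 = 1/2
((not y or y) or not (x or y)) or (not y implies not (x implies y)) = 1/2 or 1/2 = 1/2
No assignment yields a value below 1/2, so this is the minimum.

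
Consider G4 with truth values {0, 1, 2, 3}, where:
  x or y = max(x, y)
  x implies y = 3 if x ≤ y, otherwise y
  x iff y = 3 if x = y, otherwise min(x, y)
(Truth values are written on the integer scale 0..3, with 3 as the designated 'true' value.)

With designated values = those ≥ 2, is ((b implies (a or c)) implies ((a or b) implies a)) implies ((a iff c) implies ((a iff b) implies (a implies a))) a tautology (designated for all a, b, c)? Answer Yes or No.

At a = 0, b = 0, c = 2, for instance:
a or c = 0 or 2 = 2
b implies (a or c) = 0 implies 2 = 3
a or b = 0 or 0 = 0
(a or b) implies a = 0 implies 0 = 3
(b implies (a or c)) implies ((a or b) implies a) = 3 implies 3 = 3
a iff c = 0 iff 2 = 0
a iff b = 0 iff 0 = 3
a implies a = 0 implies 0 = 3
(a iff b) implies (a implies a) = 3 implies 3 = 3
(a iff c) implies ((a iff b) implies (a implies a)) = 0 implies 3 = 3
((b implies (a or c)) implies ((a or b) implies a)) implies ((a iff c) implies ((a iff b) implies (a implies a))) = 3 implies 3 = 3
and checking the remaining 63 assignments likewise gives ≥ 2 in every case.

Yes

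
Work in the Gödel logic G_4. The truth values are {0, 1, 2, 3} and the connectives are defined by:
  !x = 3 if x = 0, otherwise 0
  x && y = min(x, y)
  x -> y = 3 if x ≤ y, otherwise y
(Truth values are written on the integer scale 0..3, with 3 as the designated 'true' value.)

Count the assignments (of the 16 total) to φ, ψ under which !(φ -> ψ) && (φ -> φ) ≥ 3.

3

φ = 0, ψ = 0 ↦ 0  <
φ = 0, ψ = 1 ↦ 0  <
φ = 0, ψ = 2 ↦ 0  <
φ = 0, ψ = 3 ↦ 0  <
φ = 1, ψ = 0 ↦ 3  ≥
φ = 1, ψ = 1 ↦ 0  <
φ = 1, ψ = 2 ↦ 0  <
φ = 1, ψ = 3 ↦ 0  <
φ = 2, ψ = 0 ↦ 3  ≥
φ = 2, ψ = 1 ↦ 0  <
φ = 2, ψ = 2 ↦ 0  <
φ = 2, ψ = 3 ↦ 0  <
φ = 3, ψ = 0 ↦ 3  ≥
φ = 3, ψ = 1 ↦ 0  <
φ = 3, ψ = 2 ↦ 0  <
φ = 3, ψ = 3 ↦ 0  <
So 3 of the 16 assignments meet the threshold.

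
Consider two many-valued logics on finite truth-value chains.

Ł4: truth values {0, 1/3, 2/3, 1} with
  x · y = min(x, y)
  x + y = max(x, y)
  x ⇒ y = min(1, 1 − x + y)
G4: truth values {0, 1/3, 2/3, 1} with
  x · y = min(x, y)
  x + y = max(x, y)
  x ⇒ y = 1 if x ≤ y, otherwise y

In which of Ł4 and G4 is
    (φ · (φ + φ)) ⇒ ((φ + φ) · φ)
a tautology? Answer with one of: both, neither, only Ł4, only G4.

both

In Ł4: every assignment gives 1 — tautology.
In G4: every assignment gives 1 — tautology.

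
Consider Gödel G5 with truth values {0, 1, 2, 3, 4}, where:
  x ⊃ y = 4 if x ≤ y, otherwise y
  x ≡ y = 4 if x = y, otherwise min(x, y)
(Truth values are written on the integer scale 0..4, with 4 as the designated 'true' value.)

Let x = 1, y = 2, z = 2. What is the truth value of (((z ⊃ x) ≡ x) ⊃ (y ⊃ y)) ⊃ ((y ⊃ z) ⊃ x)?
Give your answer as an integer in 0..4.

z ⊃ x = 2 ⊃ 1 = 1
(z ⊃ x) ≡ x = 1 ≡ 1 = 4
y ⊃ y = 2 ⊃ 2 = 4
((z ⊃ x) ≡ x) ⊃ (y ⊃ y) = 4 ⊃ 4 = 4
y ⊃ z = 2 ⊃ 2 = 4
(y ⊃ z) ⊃ x = 4 ⊃ 1 = 1
(((z ⊃ x) ≡ x) ⊃ (y ⊃ y)) ⊃ ((y ⊃ z) ⊃ x) = 4 ⊃ 1 = 1

1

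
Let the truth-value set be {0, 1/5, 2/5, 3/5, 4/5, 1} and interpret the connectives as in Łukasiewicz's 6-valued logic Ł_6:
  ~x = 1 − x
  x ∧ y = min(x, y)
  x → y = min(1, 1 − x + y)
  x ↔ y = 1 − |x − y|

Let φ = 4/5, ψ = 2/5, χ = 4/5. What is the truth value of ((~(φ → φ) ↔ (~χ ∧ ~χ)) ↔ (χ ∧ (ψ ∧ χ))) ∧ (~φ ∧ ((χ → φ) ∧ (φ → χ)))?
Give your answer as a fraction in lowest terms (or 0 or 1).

φ → φ = 4/5 → 4/5 = 1
~(φ → φ) = ~1 = 0
~χ = ~4/5 = 1/5
~χ = ~4/5 = 1/5
~χ ∧ ~χ = 1/5 ∧ 1/5 = 1/5
~(φ → φ) ↔ (~χ ∧ ~χ) = 0 ↔ 1/5 = 4/5
ψ ∧ χ = 2/5 ∧ 4/5 = 2/5
χ ∧ (ψ ∧ χ) = 4/5 ∧ 2/5 = 2/5
(~(φ → φ) ↔ (~χ ∧ ~χ)) ↔ (χ ∧ (ψ ∧ χ)) = 4/5 ↔ 2/5 = 3/5
~φ = ~4/5 = 1/5
χ → φ = 4/5 → 4/5 = 1
φ → χ = 4/5 → 4/5 = 1
(χ → φ) ∧ (φ → χ) = 1 ∧ 1 = 1
~φ ∧ ((χ → φ) ∧ (φ → χ)) = 1/5 ∧ 1 = 1/5
((~(φ → φ) ↔ (~χ ∧ ~χ)) ↔ (χ ∧ (ψ ∧ χ))) ∧ (~φ ∧ ((χ → φ) ∧ (φ → χ))) = 3/5 ∧ 1/5 = 1/5

1/5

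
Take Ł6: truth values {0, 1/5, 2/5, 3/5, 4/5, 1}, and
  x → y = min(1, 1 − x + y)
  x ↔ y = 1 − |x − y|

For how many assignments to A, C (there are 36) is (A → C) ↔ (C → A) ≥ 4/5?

16

value 1: 6 assignments (counts)
value 4/5: 10 assignments (counts)
value 3/5: 8 assignments
value 2/5: 6 assignments
value 1/5: 4 assignments
value 0: 2 assignments
So 16 of the 36 assignments meet the threshold.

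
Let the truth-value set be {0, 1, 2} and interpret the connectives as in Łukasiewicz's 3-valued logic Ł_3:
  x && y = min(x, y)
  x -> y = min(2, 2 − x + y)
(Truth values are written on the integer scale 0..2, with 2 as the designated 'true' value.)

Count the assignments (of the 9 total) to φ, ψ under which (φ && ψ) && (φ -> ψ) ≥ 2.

1

φ = 0, ψ = 0 ↦ 0  <
φ = 0, ψ = 1 ↦ 0  <
φ = 0, ψ = 2 ↦ 0  <
φ = 1, ψ = 0 ↦ 0  <
φ = 1, ψ = 1 ↦ 1  <
φ = 1, ψ = 2 ↦ 1  <
φ = 2, ψ = 0 ↦ 0  <
φ = 2, ψ = 1 ↦ 1  <
φ = 2, ψ = 2 ↦ 2  ≥
So 1 of the 9 assignments meets the threshold.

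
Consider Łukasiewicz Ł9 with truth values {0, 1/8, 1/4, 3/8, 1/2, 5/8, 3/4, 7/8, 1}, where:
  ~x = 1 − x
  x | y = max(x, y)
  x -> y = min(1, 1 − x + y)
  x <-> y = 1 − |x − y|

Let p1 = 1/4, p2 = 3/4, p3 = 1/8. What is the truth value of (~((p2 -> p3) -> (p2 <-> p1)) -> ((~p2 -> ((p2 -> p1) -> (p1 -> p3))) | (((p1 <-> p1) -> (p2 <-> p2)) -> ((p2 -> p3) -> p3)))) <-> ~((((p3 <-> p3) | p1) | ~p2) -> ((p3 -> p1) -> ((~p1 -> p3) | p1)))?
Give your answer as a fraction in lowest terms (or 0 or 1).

p2 -> p3 = 3/4 -> 1/8 = 3/8
p2 <-> p1 = 3/4 <-> 1/4 = 1/2
(p2 -> p3) -> (p2 <-> p1) = 3/8 -> 1/2 = 1
~((p2 -> p3) -> (p2 <-> p1)) = ~1 = 0
~p2 = ~3/4 = 1/4
p2 -> p1 = 3/4 -> 1/4 = 1/2
p1 -> p3 = 1/4 -> 1/8 = 7/8
(p2 -> p1) -> (p1 -> p3) = 1/2 -> 7/8 = 1
~p2 -> ((p2 -> p1) -> (p1 -> p3)) = 1/4 -> 1 = 1
p1 <-> p1 = 1/4 <-> 1/4 = 1
p2 <-> p2 = 3/4 <-> 3/4 = 1
(p1 <-> p1) -> (p2 <-> p2) = 1 -> 1 = 1
p2 -> p3 = 3/4 -> 1/8 = 3/8
(p2 -> p3) -> p3 = 3/8 -> 1/8 = 3/4
((p1 <-> p1) -> (p2 <-> p2)) -> ((p2 -> p3) -> p3) = 1 -> 3/4 = 3/4
(~p2 -> ((p2 -> p1) -> (p1 -> p3))) | (((p1 <-> p1) -> (p2 <-> p2)) -> ((p2 -> p3) -> p3)) = 1 | 3/4 = 1
~((p2 -> p3) -> (p2 <-> p1)) -> ((~p2 -> ((p2 -> p1) -> (p1 -> p3))) | (((p1 <-> p1) -> (p2 <-> p2)) -> ((p2 -> p3) -> p3))) = 0 -> 1 = 1
p3 <-> p3 = 1/8 <-> 1/8 = 1
(p3 <-> p3) | p1 = 1 | 1/4 = 1
~p2 = ~3/4 = 1/4
((p3 <-> p3) | p1) | ~p2 = 1 | 1/4 = 1
p3 -> p1 = 1/8 -> 1/4 = 1
~p1 = ~1/4 = 3/4
~p1 -> p3 = 3/4 -> 1/8 = 3/8
(~p1 -> p3) | p1 = 3/8 | 1/4 = 3/8
(p3 -> p1) -> ((~p1 -> p3) | p1) = 1 -> 3/8 = 3/8
(((p3 <-> p3) | p1) | ~p2) -> ((p3 -> p1) -> ((~p1 -> p3) | p1)) = 1 -> 3/8 = 3/8
~((((p3 <-> p3) | p1) | ~p2) -> ((p3 -> p1) -> ((~p1 -> p3) | p1))) = ~3/8 = 5/8
(~((p2 -> p3) -> (p2 <-> p1)) -> ((~p2 -> ((p2 -> p1) -> (p1 -> p3))) | (((p1 <-> p1) -> (p2 <-> p2)) -> ((p2 -> p3) -> p3)))) <-> ~((((p3 <-> p3) | p1) | ~p2) -> ((p3 -> p1) -> ((~p1 -> p3) | p1))) = 1 <-> 5/8 = 5/8

5/8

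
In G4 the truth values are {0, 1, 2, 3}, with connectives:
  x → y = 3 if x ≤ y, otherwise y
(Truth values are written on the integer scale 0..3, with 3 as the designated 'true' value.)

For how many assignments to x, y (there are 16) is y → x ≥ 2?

11

x = 0, y = 0 ↦ 3  ≥
x = 0, y = 1 ↦ 0  <
x = 0, y = 2 ↦ 0  <
x = 0, y = 3 ↦ 0  <
x = 1, y = 0 ↦ 3  ≥
x = 1, y = 1 ↦ 3  ≥
x = 1, y = 2 ↦ 1  <
x = 1, y = 3 ↦ 1  <
x = 2, y = 0 ↦ 3  ≥
x = 2, y = 1 ↦ 3  ≥
x = 2, y = 2 ↦ 3  ≥
x = 2, y = 3 ↦ 2  ≥
x = 3, y = 0 ↦ 3  ≥
x = 3, y = 1 ↦ 3  ≥
x = 3, y = 2 ↦ 3  ≥
x = 3, y = 3 ↦ 3  ≥
So 11 of the 16 assignments meet the threshold.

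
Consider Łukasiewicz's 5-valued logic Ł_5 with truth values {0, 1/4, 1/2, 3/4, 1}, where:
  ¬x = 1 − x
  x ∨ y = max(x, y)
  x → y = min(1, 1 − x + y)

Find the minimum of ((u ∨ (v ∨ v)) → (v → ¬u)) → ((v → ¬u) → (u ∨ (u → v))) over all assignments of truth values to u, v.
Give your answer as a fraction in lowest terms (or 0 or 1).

Take u = 1/2, v = 0:
v ∨ v = 0 ∨ 0 = 0
u ∨ (v ∨ v) = 1/2 ∨ 0 = 1/2
¬u = ¬1/2 = 1/2
v → ¬u = 0 → 1/2 = 1
(u ∨ (v ∨ v)) → (v → ¬u) = 1/2 → 1 = 1
¬u = ¬1/2 = 1/2
v → ¬u = 0 → 1/2 = 1
u → v = 1/2 → 0 = 1/2
u ∨ (u → v) = 1/2 ∨ 1/2 = 1/2
(v → ¬u) → (u ∨ (u → v)) = 1 → 1/2 = 1/2
((u ∨ (v ∨ v)) → (v → ¬u)) → ((v → ¬u) → (u ∨ (u → v))) = 1 → 1/2 = 1/2
No assignment yields a value below 1/2, so this is the minimum.

1/2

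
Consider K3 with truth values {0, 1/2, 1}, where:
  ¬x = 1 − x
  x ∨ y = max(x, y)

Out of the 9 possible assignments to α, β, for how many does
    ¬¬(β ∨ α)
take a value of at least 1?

α = 0, β = 0 ↦ 0  <
α = 0, β = 1/2 ↦ 1/2  <
α = 0, β = 1 ↦ 1  ≥
α = 1/2, β = 0 ↦ 1/2  <
α = 1/2, β = 1/2 ↦ 1/2  <
α = 1/2, β = 1 ↦ 1  ≥
α = 1, β = 0 ↦ 1  ≥
α = 1, β = 1/2 ↦ 1  ≥
α = 1, β = 1 ↦ 1  ≥
So 5 of the 9 assignments meet the threshold.

5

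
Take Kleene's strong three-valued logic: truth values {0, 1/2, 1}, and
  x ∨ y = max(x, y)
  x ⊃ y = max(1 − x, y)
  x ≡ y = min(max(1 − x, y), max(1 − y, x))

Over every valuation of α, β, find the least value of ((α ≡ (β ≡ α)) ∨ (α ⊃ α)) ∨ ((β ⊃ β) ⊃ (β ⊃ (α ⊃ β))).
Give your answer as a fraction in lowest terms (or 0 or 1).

Take α = 1/2, β = 1/2:
β ≡ α = 1/2 ≡ 1/2 = 1/2
α ≡ (β ≡ α) = 1/2 ≡ 1/2 = 1/2
α ⊃ α = 1/2 ⊃ 1/2 = 1/2
(α ≡ (β ≡ α)) ∨ (α ⊃ α) = 1/2 ∨ 1/2 = 1/2
β ⊃ β = 1/2 ⊃ 1/2 = 1/2
α ⊃ β = 1/2 ⊃ 1/2 = 1/2
β ⊃ (α ⊃ β) = 1/2 ⊃ 1/2 = 1/2
(β ⊃ β) ⊃ (β ⊃ (α ⊃ β)) = 1/2 ⊃ 1/2 = 1/2
((α ≡ (β ≡ α)) ∨ (α ⊃ α)) ∨ ((β ⊃ β) ⊃ (β ⊃ (α ⊃ β))) = 1/2 ∨ 1/2 = 1/2
No assignment yields a value below 1/2, so this is the minimum.

1/2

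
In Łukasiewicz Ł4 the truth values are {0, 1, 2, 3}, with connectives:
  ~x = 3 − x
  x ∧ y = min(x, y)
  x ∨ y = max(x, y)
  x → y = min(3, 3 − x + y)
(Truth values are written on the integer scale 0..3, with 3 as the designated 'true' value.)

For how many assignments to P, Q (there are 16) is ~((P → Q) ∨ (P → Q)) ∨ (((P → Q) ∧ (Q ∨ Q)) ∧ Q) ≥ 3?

P = 0, Q = 0 ↦ 0  <
P = 0, Q = 1 ↦ 1  <
P = 0, Q = 2 ↦ 2  <
P = 0, Q = 3 ↦ 3  ≥
P = 1, Q = 0 ↦ 1  <
P = 1, Q = 1 ↦ 1  <
P = 1, Q = 2 ↦ 2  <
P = 1, Q = 3 ↦ 3  ≥
P = 2, Q = 0 ↦ 2  <
P = 2, Q = 1 ↦ 1  <
P = 2, Q = 2 ↦ 2  <
P = 2, Q = 3 ↦ 3  ≥
P = 3, Q = 0 ↦ 3  ≥
P = 3, Q = 1 ↦ 2  <
P = 3, Q = 2 ↦ 2  <
P = 3, Q = 3 ↦ 3  ≥
So 5 of the 16 assignments meet the threshold.

5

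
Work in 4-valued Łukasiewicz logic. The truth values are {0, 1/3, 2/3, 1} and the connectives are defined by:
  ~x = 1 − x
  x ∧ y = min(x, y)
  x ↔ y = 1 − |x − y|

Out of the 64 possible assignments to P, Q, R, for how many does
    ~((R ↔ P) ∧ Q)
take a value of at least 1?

22

value 1: 22 assignments (counts)
value 2/3: 22 assignments
value 1/3: 16 assignments
value 0: 4 assignments
So 22 of the 64 assignments meet the threshold.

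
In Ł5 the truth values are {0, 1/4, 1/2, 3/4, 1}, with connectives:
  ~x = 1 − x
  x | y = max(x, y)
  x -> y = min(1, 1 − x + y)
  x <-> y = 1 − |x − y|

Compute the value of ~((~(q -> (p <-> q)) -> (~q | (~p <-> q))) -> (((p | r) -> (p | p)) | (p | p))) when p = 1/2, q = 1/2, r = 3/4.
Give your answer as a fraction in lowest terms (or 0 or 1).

1/4

p <-> q = 1/2 <-> 1/2 = 1
q -> (p <-> q) = 1/2 -> 1 = 1
~(q -> (p <-> q)) = ~1 = 0
~q = ~1/2 = 1/2
~p = ~1/2 = 1/2
~p <-> q = 1/2 <-> 1/2 = 1
~q | (~p <-> q) = 1/2 | 1 = 1
~(q -> (p <-> q)) -> (~q | (~p <-> q)) = 0 -> 1 = 1
p | r = 1/2 | 3/4 = 3/4
p | p = 1/2 | 1/2 = 1/2
(p | r) -> (p | p) = 3/4 -> 1/2 = 3/4
p | p = 1/2 | 1/2 = 1/2
((p | r) -> (p | p)) | (p | p) = 3/4 | 1/2 = 3/4
(~(q -> (p <-> q)) -> (~q | (~p <-> q))) -> (((p | r) -> (p | p)) | (p | p)) = 1 -> 3/4 = 3/4
~((~(q -> (p <-> q)) -> (~q | (~p <-> q))) -> (((p | r) -> (p | p)) | (p | p))) = ~3/4 = 1/4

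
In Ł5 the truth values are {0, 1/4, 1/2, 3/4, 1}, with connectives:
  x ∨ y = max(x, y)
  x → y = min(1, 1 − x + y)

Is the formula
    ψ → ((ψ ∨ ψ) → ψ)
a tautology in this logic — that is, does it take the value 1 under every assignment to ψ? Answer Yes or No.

Yes

ψ = 0 ↦ 1
ψ = 1/4 ↦ 1
ψ = 1/2 ↦ 1
ψ = 3/4 ↦ 1
ψ = 1 ↦ 1
Every assignment gives a value ≥ 1.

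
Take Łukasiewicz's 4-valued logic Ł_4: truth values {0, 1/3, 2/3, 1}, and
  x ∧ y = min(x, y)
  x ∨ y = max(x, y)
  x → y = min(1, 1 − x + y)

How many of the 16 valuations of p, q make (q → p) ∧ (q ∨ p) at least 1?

4

p = 0, q = 0 ↦ 0  <
p = 0, q = 1/3 ↦ 1/3  <
p = 0, q = 2/3 ↦ 1/3  <
p = 0, q = 1 ↦ 0  <
p = 1/3, q = 0 ↦ 1/3  <
p = 1/3, q = 1/3 ↦ 1/3  <
p = 1/3, q = 2/3 ↦ 2/3  <
p = 1/3, q = 1 ↦ 1/3  <
p = 2/3, q = 0 ↦ 2/3  <
p = 2/3, q = 1/3 ↦ 2/3  <
p = 2/3, q = 2/3 ↦ 2/3  <
p = 2/3, q = 1 ↦ 2/3  <
p = 1, q = 0 ↦ 1  ≥
p = 1, q = 1/3 ↦ 1  ≥
p = 1, q = 2/3 ↦ 1  ≥
p = 1, q = 1 ↦ 1  ≥
So 4 of the 16 assignments meet the threshold.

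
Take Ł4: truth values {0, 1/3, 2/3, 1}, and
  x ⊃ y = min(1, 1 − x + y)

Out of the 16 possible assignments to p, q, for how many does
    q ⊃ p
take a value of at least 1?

10

p = 0, q = 0 ↦ 1  ≥
p = 0, q = 1/3 ↦ 2/3  <
p = 0, q = 2/3 ↦ 1/3  <
p = 0, q = 1 ↦ 0  <
p = 1/3, q = 0 ↦ 1  ≥
p = 1/3, q = 1/3 ↦ 1  ≥
p = 1/3, q = 2/3 ↦ 2/3  <
p = 1/3, q = 1 ↦ 1/3  <
p = 2/3, q = 0 ↦ 1  ≥
p = 2/3, q = 1/3 ↦ 1  ≥
p = 2/3, q = 2/3 ↦ 1  ≥
p = 2/3, q = 1 ↦ 2/3  <
p = 1, q = 0 ↦ 1  ≥
p = 1, q = 1/3 ↦ 1  ≥
p = 1, q = 2/3 ↦ 1  ≥
p = 1, q = 1 ↦ 1  ≥
So 10 of the 16 assignments meet the threshold.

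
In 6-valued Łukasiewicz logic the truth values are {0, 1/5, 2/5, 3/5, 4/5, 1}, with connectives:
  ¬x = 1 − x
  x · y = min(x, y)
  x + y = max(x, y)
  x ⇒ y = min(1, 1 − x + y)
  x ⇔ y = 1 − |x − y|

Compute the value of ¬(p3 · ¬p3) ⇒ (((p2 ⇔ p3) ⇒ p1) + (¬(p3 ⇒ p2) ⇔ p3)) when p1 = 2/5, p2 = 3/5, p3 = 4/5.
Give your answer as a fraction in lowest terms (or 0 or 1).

¬p3 = ¬4/5 = 1/5
p3 · ¬p3 = 4/5 · 1/5 = 1/5
¬(p3 · ¬p3) = ¬1/5 = 4/5
p2 ⇔ p3 = 3/5 ⇔ 4/5 = 4/5
(p2 ⇔ p3) ⇒ p1 = 4/5 ⇒ 2/5 = 3/5
p3 ⇒ p2 = 4/5 ⇒ 3/5 = 4/5
¬(p3 ⇒ p2) = ¬4/5 = 1/5
¬(p3 ⇒ p2) ⇔ p3 = 1/5 ⇔ 4/5 = 2/5
((p2 ⇔ p3) ⇒ p1) + (¬(p3 ⇒ p2) ⇔ p3) = 3/5 + 2/5 = 3/5
¬(p3 · ¬p3) ⇒ (((p2 ⇔ p3) ⇒ p1) + (¬(p3 ⇒ p2) ⇔ p3)) = 4/5 ⇒ 3/5 = 4/5

4/5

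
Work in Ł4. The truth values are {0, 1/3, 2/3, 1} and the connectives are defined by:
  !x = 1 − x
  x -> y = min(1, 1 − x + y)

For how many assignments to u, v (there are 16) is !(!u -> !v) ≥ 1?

1

u = 0, v = 0 ↦ 0  <
u = 0, v = 1/3 ↦ 1/3  <
u = 0, v = 2/3 ↦ 2/3  <
u = 0, v = 1 ↦ 1  ≥
u = 1/3, v = 0 ↦ 0  <
u = 1/3, v = 1/3 ↦ 0  <
u = 1/3, v = 2/3 ↦ 1/3  <
u = 1/3, v = 1 ↦ 2/3  <
u = 2/3, v = 0 ↦ 0  <
u = 2/3, v = 1/3 ↦ 0  <
u = 2/3, v = 2/3 ↦ 0  <
u = 2/3, v = 1 ↦ 1/3  <
u = 1, v = 0 ↦ 0  <
u = 1, v = 1/3 ↦ 0  <
u = 1, v = 2/3 ↦ 0  <
u = 1, v = 1 ↦ 0  <
So 1 of the 16 assignments meets the threshold.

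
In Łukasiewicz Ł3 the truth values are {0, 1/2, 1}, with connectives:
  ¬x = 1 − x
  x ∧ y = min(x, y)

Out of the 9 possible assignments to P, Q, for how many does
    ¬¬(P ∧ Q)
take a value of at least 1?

P = 0, Q = 0 ↦ 0  <
P = 0, Q = 1/2 ↦ 0  <
P = 0, Q = 1 ↦ 0  <
P = 1/2, Q = 0 ↦ 0  <
P = 1/2, Q = 1/2 ↦ 1/2  <
P = 1/2, Q = 1 ↦ 1/2  <
P = 1, Q = 0 ↦ 0  <
P = 1, Q = 1/2 ↦ 1/2  <
P = 1, Q = 1 ↦ 1  ≥
So 1 of the 9 assignments meets the threshold.

1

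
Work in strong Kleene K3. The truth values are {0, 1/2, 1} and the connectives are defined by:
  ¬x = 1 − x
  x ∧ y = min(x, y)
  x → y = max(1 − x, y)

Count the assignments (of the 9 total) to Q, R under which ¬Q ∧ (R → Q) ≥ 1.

1

Q = 0, R = 0 ↦ 1  ≥
Q = 0, R = 1/2 ↦ 1/2  <
Q = 0, R = 1 ↦ 0  <
Q = 1/2, R = 0 ↦ 1/2  <
Q = 1/2, R = 1/2 ↦ 1/2  <
Q = 1/2, R = 1 ↦ 1/2  <
Q = 1, R = 0 ↦ 0  <
Q = 1, R = 1/2 ↦ 0  <
Q = 1, R = 1 ↦ 0  <
So 1 of the 9 assignments meets the threshold.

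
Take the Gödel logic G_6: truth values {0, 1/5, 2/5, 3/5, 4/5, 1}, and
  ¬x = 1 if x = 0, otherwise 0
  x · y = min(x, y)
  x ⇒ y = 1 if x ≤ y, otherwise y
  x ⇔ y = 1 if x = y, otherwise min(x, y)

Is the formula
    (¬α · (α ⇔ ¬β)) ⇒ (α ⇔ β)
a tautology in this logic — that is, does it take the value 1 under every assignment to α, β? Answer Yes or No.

No

Counterexample: take α = 0, β = 1/5.
¬α = ¬0 = 1
¬β = ¬1/5 = 0
α ⇔ ¬β = 0 ⇔ 0 = 1
¬α · (α ⇔ ¬β) = 1 · 1 = 1
α ⇔ β = 0 ⇔ 1/5 = 0
(¬α · (α ⇔ ¬β)) ⇒ (α ⇔ β) = 1 ⇒ 0 = 0
This gives 0 ≠ 1.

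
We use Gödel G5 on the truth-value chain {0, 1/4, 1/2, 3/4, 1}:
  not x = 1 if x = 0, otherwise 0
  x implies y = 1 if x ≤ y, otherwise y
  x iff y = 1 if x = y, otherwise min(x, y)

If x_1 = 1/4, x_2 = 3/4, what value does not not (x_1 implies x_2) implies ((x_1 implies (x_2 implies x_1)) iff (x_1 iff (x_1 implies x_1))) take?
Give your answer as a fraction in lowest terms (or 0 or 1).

1/4

x_1 implies x_2 = 1/4 implies 3/4 = 1
not (x_1 implies x_2) = not 1 = 0
not not (x_1 implies x_2) = not 0 = 1
x_2 implies x_1 = 3/4 implies 1/4 = 1/4
x_1 implies (x_2 implies x_1) = 1/4 implies 1/4 = 1
x_1 implies x_1 = 1/4 implies 1/4 = 1
x_1 iff (x_1 implies x_1) = 1/4 iff 1 = 1/4
(x_1 implies (x_2 implies x_1)) iff (x_1 iff (x_1 implies x_1)) = 1 iff 1/4 = 1/4
not not (x_1 implies x_2) implies ((x_1 implies (x_2 implies x_1)) iff (x_1 iff (x_1 implies x_1))) = 1 implies 1/4 = 1/4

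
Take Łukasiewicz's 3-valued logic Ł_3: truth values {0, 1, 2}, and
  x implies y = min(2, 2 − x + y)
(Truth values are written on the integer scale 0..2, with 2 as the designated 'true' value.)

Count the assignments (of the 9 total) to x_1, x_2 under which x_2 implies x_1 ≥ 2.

x_1 = 0, x_2 = 0 ↦ 2  ≥
x_1 = 0, x_2 = 1 ↦ 1  <
x_1 = 0, x_2 = 2 ↦ 0  <
x_1 = 1, x_2 = 0 ↦ 2  ≥
x_1 = 1, x_2 = 1 ↦ 2  ≥
x_1 = 1, x_2 = 2 ↦ 1  <
x_1 = 2, x_2 = 0 ↦ 2  ≥
x_1 = 2, x_2 = 1 ↦ 2  ≥
x_1 = 2, x_2 = 2 ↦ 2  ≥
So 6 of the 9 assignments meet the threshold.

6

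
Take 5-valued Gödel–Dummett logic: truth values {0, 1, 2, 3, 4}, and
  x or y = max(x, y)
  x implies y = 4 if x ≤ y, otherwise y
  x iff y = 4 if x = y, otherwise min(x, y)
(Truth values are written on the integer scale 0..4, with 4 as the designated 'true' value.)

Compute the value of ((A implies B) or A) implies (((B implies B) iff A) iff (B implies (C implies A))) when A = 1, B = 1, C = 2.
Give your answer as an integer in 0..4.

1

A implies B = 1 implies 1 = 4
(A implies B) or A = 4 or 1 = 4
B implies B = 1 implies 1 = 4
(B implies B) iff A = 4 iff 1 = 1
C implies A = 2 implies 1 = 1
B implies (C implies A) = 1 implies 1 = 4
((B implies B) iff A) iff (B implies (C implies A)) = 1 iff 4 = 1
((A implies B) or A) implies (((B implies B) iff A) iff (B implies (C implies A))) = 4 implies 1 = 1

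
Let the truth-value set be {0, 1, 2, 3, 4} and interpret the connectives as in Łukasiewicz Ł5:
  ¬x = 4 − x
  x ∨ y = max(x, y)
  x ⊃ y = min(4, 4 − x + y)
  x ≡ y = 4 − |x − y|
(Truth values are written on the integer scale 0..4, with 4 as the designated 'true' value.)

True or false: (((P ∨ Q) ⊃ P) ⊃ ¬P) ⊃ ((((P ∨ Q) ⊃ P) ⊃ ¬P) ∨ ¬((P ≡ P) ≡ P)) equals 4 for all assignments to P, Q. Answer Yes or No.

At P = 2, Q = 3, for instance:
P ∨ Q = 2 ∨ 3 = 3
(P ∨ Q) ⊃ P = 3 ⊃ 2 = 3
¬P = ¬2 = 2
((P ∨ Q) ⊃ P) ⊃ ¬P = 3 ⊃ 2 = 3
P ≡ P = 2 ≡ 2 = 4
(P ≡ P) ≡ P = 4 ≡ 2 = 2
¬((P ≡ P) ≡ P) = ¬2 = 2
(((P ∨ Q) ⊃ P) ⊃ ¬P) ∨ ¬((P ≡ P) ≡ P) = 3 ∨ 2 = 3
(((P ∨ Q) ⊃ P) ⊃ ¬P) ⊃ ((((P ∨ Q) ⊃ P) ⊃ ¬P) ∨ ¬((P ≡ P) ≡ P)) = 3 ⊃ 3 = 4
and checking the remaining 24 assignments likewise gives ≥ 4 in every case.

Yes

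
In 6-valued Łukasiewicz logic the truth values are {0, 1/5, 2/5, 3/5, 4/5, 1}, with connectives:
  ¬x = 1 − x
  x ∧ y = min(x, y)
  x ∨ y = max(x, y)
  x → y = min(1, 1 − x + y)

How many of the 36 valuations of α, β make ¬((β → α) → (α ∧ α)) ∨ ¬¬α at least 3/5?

value 1: 7 assignments (counts)
value 4/5: 9 assignments (counts)
value 3/5: 11 assignments (counts)
value 2/5: 5 assignments
value 1/5: 3 assignments
value 0: 1 assignment
So 27 of the 36 assignments meet the threshold.

27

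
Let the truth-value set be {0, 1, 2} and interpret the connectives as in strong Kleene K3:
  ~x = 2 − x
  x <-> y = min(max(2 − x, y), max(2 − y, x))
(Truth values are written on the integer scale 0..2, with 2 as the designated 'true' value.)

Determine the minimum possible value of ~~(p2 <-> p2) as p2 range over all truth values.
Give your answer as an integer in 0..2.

1

Take p2 = 1:
p2 <-> p2 = 1 <-> 1 = 1
~(p2 <-> p2) = ~1 = 1
~~(p2 <-> p2) = ~1 = 1
No assignment yields a value below 1, so this is the minimum.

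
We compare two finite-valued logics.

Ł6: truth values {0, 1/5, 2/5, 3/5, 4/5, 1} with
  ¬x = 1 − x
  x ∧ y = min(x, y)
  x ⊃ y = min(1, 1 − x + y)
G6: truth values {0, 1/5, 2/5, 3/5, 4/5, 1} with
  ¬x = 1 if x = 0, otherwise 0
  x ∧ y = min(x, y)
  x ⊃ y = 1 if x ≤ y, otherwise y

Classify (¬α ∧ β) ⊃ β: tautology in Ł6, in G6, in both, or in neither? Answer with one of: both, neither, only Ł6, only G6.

In Ł6: every assignment gives 1 — tautology.
In G6: every assignment gives 1 — tautology.

both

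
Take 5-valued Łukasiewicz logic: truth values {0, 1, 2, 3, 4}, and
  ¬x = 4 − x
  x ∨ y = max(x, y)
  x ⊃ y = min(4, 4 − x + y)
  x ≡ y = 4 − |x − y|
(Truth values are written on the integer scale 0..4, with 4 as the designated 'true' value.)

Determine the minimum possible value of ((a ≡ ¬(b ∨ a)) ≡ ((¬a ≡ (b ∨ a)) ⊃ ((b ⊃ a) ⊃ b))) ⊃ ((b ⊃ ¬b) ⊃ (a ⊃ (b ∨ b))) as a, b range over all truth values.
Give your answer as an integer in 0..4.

Take a = 3, b = 0:
b ∨ a = 0 ∨ 3 = 3
¬(b ∨ a) = ¬3 = 1
a ≡ ¬(b ∨ a) = 3 ≡ 1 = 2
¬a = ¬3 = 1
b ∨ a = 0 ∨ 3 = 3
¬a ≡ (b ∨ a) = 1 ≡ 3 = 2
b ⊃ a = 0 ⊃ 3 = 4
(b ⊃ a) ⊃ b = 4 ⊃ 0 = 0
(¬a ≡ (b ∨ a)) ⊃ ((b ⊃ a) ⊃ b) = 2 ⊃ 0 = 2
(a ≡ ¬(b ∨ a)) ≡ ((¬a ≡ (b ∨ a)) ⊃ ((b ⊃ a) ⊃ b)) = 2 ≡ 2 = 4
¬b = ¬0 = 4
b ⊃ ¬b = 0 ⊃ 4 = 4
b ∨ b = 0 ∨ 0 = 0
a ⊃ (b ∨ b) = 3 ⊃ 0 = 1
(b ⊃ ¬b) ⊃ (a ⊃ (b ∨ b)) = 4 ⊃ 1 = 1
((a ≡ ¬(b ∨ a)) ≡ ((¬a ≡ (b ∨ a)) ⊃ ((b ⊃ a) ⊃ b))) ⊃ ((b ⊃ ¬b) ⊃ (a ⊃ (b ∨ b))) = 4 ⊃ 1 = 1
No assignment yields a value below 1, so this is the minimum.

1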